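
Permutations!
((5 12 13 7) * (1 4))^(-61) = ((1 4)(5 12 13 7))^(-61) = (1 4)(5 7 13 12)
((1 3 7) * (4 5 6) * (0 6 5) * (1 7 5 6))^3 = ((7)(0 1 3 5 6 4))^3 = (7)(0 5)(1 6)(3 4)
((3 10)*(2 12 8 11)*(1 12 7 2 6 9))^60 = (12)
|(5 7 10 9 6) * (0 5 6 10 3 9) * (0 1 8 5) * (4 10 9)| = |(1 8 5 7 3 4 10)| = 7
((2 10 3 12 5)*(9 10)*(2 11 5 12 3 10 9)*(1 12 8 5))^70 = (12)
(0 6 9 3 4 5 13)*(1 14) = [6, 14, 2, 4, 5, 13, 9, 7, 8, 3, 10, 11, 12, 0, 1] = (0 6 9 3 4 5 13)(1 14)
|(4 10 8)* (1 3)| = |(1 3)(4 10 8)| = 6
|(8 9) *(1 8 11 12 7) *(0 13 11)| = |(0 13 11 12 7 1 8 9)| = 8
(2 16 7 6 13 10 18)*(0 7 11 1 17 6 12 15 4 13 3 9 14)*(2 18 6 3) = (18)(0 7 12 15 4 13 10 6 2 16 11 1 17 3 9 14) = [7, 17, 16, 9, 13, 5, 2, 12, 8, 14, 6, 1, 15, 10, 0, 4, 11, 3, 18]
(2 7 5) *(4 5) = (2 7 4 5) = [0, 1, 7, 3, 5, 2, 6, 4]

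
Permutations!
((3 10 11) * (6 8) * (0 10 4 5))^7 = ((0 10 11 3 4 5)(6 8))^7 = (0 10 11 3 4 5)(6 8)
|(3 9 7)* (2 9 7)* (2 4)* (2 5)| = 4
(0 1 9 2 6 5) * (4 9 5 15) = (0 1 5)(2 6 15 4 9) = [1, 5, 6, 3, 9, 0, 15, 7, 8, 2, 10, 11, 12, 13, 14, 4]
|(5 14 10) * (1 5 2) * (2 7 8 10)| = 12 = |(1 5 14 2)(7 8 10)|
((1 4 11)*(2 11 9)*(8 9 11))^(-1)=(1 11 4)(2 9 8)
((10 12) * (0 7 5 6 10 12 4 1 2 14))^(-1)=((0 7 5 6 10 4 1 2 14))^(-1)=(0 14 2 1 4 10 6 5 7)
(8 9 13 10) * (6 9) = (6 9 13 10 8) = [0, 1, 2, 3, 4, 5, 9, 7, 6, 13, 8, 11, 12, 10]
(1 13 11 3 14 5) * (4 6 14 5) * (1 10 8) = (1 13 11 3 5 10 8)(4 6 14) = [0, 13, 2, 5, 6, 10, 14, 7, 1, 9, 8, 3, 12, 11, 4]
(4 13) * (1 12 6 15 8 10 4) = (1 12 6 15 8 10 4 13) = [0, 12, 2, 3, 13, 5, 15, 7, 10, 9, 4, 11, 6, 1, 14, 8]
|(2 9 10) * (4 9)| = |(2 4 9 10)| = 4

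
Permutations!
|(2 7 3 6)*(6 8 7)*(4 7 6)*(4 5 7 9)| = 6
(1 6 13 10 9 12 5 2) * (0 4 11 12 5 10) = [4, 6, 1, 3, 11, 2, 13, 7, 8, 5, 9, 12, 10, 0] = (0 4 11 12 10 9 5 2 1 6 13)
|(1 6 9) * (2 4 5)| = |(1 6 9)(2 4 5)| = 3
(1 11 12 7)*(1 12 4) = (1 11 4)(7 12) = [0, 11, 2, 3, 1, 5, 6, 12, 8, 9, 10, 4, 7]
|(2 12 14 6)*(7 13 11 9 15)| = |(2 12 14 6)(7 13 11 9 15)| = 20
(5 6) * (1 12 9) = [0, 12, 2, 3, 4, 6, 5, 7, 8, 1, 10, 11, 9] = (1 12 9)(5 6)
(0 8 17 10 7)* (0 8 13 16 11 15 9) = [13, 1, 2, 3, 4, 5, 6, 8, 17, 0, 7, 15, 12, 16, 14, 9, 11, 10] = (0 13 16 11 15 9)(7 8 17 10)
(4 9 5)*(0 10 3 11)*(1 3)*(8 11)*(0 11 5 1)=(11)(0 10)(1 3 8 5 4 9)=[10, 3, 2, 8, 9, 4, 6, 7, 5, 1, 0, 11]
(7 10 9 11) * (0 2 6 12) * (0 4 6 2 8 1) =[8, 0, 2, 3, 6, 5, 12, 10, 1, 11, 9, 7, 4] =(0 8 1)(4 6 12)(7 10 9 11)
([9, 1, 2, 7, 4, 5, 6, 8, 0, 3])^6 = (0 9 3 7 8)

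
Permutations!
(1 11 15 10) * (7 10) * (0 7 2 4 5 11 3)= (0 7 10 1 3)(2 4 5 11 15)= [7, 3, 4, 0, 5, 11, 6, 10, 8, 9, 1, 15, 12, 13, 14, 2]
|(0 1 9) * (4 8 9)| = |(0 1 4 8 9)| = 5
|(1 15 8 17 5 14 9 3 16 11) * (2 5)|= |(1 15 8 17 2 5 14 9 3 16 11)|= 11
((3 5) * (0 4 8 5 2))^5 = (0 2 3 5 8 4) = ((0 4 8 5 3 2))^5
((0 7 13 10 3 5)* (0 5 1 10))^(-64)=(0 13 7)(1 3 10)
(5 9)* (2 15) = [0, 1, 15, 3, 4, 9, 6, 7, 8, 5, 10, 11, 12, 13, 14, 2] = (2 15)(5 9)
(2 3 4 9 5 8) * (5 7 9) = [0, 1, 3, 4, 5, 8, 6, 9, 2, 7] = (2 3 4 5 8)(7 9)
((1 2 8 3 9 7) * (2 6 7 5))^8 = ((1 6 7)(2 8 3 9 5))^8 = (1 7 6)(2 9 8 5 3)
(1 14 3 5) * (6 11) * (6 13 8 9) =[0, 14, 2, 5, 4, 1, 11, 7, 9, 6, 10, 13, 12, 8, 3] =(1 14 3 5)(6 11 13 8 9)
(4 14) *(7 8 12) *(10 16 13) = (4 14)(7 8 12)(10 16 13) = [0, 1, 2, 3, 14, 5, 6, 8, 12, 9, 16, 11, 7, 10, 4, 15, 13]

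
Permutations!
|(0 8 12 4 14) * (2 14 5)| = 7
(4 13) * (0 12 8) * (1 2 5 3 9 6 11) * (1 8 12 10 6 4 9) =(0 10 6 11 8)(1 2 5 3)(4 13 9) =[10, 2, 5, 1, 13, 3, 11, 7, 0, 4, 6, 8, 12, 9]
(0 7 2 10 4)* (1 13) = (0 7 2 10 4)(1 13) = [7, 13, 10, 3, 0, 5, 6, 2, 8, 9, 4, 11, 12, 1]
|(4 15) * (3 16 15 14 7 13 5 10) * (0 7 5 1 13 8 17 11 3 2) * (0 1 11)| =44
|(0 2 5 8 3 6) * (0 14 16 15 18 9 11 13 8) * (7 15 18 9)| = 33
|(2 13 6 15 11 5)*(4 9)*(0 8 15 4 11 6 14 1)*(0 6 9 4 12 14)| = 8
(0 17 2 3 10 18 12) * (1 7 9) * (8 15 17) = (0 8 15 17 2 3 10 18 12)(1 7 9) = [8, 7, 3, 10, 4, 5, 6, 9, 15, 1, 18, 11, 0, 13, 14, 17, 16, 2, 12]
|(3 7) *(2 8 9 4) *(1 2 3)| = 7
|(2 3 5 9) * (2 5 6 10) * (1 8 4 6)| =|(1 8 4 6 10 2 3)(5 9)| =14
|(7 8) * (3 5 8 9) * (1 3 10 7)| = |(1 3 5 8)(7 9 10)| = 12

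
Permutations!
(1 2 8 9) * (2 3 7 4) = (1 3 7 4 2 8 9) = [0, 3, 8, 7, 2, 5, 6, 4, 9, 1]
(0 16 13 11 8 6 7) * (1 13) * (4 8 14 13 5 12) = (0 16 1 5 12 4 8 6 7)(11 14 13) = [16, 5, 2, 3, 8, 12, 7, 0, 6, 9, 10, 14, 4, 11, 13, 15, 1]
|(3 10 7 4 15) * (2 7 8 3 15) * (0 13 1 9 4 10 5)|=|(15)(0 13 1 9 4 2 7 10 8 3 5)|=11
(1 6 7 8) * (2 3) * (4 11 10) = (1 6 7 8)(2 3)(4 11 10) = [0, 6, 3, 2, 11, 5, 7, 8, 1, 9, 4, 10]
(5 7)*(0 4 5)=(0 4 5 7)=[4, 1, 2, 3, 5, 7, 6, 0]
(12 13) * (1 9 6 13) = (1 9 6 13 12) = [0, 9, 2, 3, 4, 5, 13, 7, 8, 6, 10, 11, 1, 12]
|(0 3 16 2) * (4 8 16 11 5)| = |(0 3 11 5 4 8 16 2)| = 8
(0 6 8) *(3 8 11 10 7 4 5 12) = (0 6 11 10 7 4 5 12 3 8) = [6, 1, 2, 8, 5, 12, 11, 4, 0, 9, 7, 10, 3]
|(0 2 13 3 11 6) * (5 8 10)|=|(0 2 13 3 11 6)(5 8 10)|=6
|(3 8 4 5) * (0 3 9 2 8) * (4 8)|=4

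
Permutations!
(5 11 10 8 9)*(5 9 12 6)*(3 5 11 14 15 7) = (3 5 14 15 7)(6 11 10 8 12) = [0, 1, 2, 5, 4, 14, 11, 3, 12, 9, 8, 10, 6, 13, 15, 7]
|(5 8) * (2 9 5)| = |(2 9 5 8)| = 4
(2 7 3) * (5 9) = (2 7 3)(5 9) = [0, 1, 7, 2, 4, 9, 6, 3, 8, 5]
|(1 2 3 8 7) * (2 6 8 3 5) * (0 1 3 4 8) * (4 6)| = 14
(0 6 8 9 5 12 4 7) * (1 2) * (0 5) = (0 6 8 9)(1 2)(4 7 5 12) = [6, 2, 1, 3, 7, 12, 8, 5, 9, 0, 10, 11, 4]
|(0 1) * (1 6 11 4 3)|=6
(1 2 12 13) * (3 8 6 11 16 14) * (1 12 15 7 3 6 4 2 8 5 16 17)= (1 8 4 2 15 7 3 5 16 14 6 11 17)(12 13)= [0, 8, 15, 5, 2, 16, 11, 3, 4, 9, 10, 17, 13, 12, 6, 7, 14, 1]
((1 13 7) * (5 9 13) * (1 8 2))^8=((1 5 9 13 7 8 2))^8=(1 5 9 13 7 8 2)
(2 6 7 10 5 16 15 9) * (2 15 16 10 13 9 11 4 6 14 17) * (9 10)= (2 14 17)(4 6 7 13 10 5 9 15 11)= [0, 1, 14, 3, 6, 9, 7, 13, 8, 15, 5, 4, 12, 10, 17, 11, 16, 2]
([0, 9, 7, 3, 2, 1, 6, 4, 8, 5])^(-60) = [0, 1, 2, 3, 4, 5, 6, 7, 8, 9]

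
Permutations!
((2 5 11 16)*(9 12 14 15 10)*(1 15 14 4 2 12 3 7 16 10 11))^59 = (1 5 2 4 12 16 7 3 9 10 11 15)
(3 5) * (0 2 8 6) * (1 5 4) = [2, 5, 8, 4, 1, 3, 0, 7, 6] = (0 2 8 6)(1 5 3 4)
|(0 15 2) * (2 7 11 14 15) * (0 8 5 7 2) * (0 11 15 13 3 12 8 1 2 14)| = |(0 11)(1 2)(3 12 8 5 7 15 14 13)| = 8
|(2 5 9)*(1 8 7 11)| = 12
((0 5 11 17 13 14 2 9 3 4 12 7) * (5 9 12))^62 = ((0 9 3 4 5 11 17 13 14 2 12 7))^62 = (0 3 5 17 14 12)(2 7 9 4 11 13)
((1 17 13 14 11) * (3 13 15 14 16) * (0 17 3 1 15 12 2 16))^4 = (0 16)(1 17)(2 13)(3 12)(11 15 14)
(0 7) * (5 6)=(0 7)(5 6)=[7, 1, 2, 3, 4, 6, 5, 0]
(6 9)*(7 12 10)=[0, 1, 2, 3, 4, 5, 9, 12, 8, 6, 7, 11, 10]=(6 9)(7 12 10)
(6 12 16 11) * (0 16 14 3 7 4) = [16, 1, 2, 7, 0, 5, 12, 4, 8, 9, 10, 6, 14, 13, 3, 15, 11] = (0 16 11 6 12 14 3 7 4)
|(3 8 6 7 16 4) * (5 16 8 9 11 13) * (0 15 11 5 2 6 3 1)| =|(0 15 11 13 2 6 7 8 3 9 5 16 4 1)| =14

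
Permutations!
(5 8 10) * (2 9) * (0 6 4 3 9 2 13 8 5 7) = [6, 1, 2, 9, 3, 5, 4, 0, 10, 13, 7, 11, 12, 8] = (0 6 4 3 9 13 8 10 7)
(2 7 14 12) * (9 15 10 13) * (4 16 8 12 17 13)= [0, 1, 7, 3, 16, 5, 6, 14, 12, 15, 4, 11, 2, 9, 17, 10, 8, 13]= (2 7 14 17 13 9 15 10 4 16 8 12)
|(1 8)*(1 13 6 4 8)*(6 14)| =5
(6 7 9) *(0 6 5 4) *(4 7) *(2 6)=(0 2 6 4)(5 7 9)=[2, 1, 6, 3, 0, 7, 4, 9, 8, 5]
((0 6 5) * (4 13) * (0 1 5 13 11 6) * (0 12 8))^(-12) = ((0 12 8)(1 5)(4 11 6 13))^(-12) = (13)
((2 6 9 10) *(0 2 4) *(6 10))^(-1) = (0 4 10 2)(6 9) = ((0 2 10 4)(6 9))^(-1)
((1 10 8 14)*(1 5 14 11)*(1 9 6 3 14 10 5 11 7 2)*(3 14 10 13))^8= (14)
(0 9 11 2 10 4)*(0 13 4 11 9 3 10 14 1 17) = (0 3 10 11 2 14 1 17)(4 13) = [3, 17, 14, 10, 13, 5, 6, 7, 8, 9, 11, 2, 12, 4, 1, 15, 16, 0]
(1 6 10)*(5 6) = (1 5 6 10) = [0, 5, 2, 3, 4, 6, 10, 7, 8, 9, 1]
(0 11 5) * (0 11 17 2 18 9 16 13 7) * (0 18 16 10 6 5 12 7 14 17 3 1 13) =(0 3 1 13 14 17 2 16)(5 11 12 7 18 9 10 6) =[3, 13, 16, 1, 4, 11, 5, 18, 8, 10, 6, 12, 7, 14, 17, 15, 0, 2, 9]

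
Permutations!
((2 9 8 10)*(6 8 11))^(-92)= (2 8 11)(6 9 10)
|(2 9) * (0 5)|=2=|(0 5)(2 9)|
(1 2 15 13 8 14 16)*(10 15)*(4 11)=[0, 2, 10, 3, 11, 5, 6, 7, 14, 9, 15, 4, 12, 8, 16, 13, 1]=(1 2 10 15 13 8 14 16)(4 11)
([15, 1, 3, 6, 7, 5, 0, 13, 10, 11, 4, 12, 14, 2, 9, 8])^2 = (0 8 4 13 3)(2 6 15 10 7)(9 12)(11 14)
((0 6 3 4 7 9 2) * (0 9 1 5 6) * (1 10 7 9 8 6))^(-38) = ((1 5)(2 8 6 3 4 9)(7 10))^(-38) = (10)(2 4 6)(3 8 9)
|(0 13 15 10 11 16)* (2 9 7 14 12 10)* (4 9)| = 12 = |(0 13 15 2 4 9 7 14 12 10 11 16)|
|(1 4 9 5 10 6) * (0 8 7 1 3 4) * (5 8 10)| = 9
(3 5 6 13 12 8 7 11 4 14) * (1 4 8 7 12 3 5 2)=(1 4 14 5 6 13 3 2)(7 11 8 12)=[0, 4, 1, 2, 14, 6, 13, 11, 12, 9, 10, 8, 7, 3, 5]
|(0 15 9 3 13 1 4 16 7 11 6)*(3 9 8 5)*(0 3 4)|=|(0 15 8 5 4 16 7 11 6 3 13 1)|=12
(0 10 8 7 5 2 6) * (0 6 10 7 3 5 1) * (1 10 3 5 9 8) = (0 7 10 1)(2 3 9 8 5) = [7, 0, 3, 9, 4, 2, 6, 10, 5, 8, 1]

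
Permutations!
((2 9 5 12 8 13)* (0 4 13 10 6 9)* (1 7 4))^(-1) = (0 2 13 4 7 1)(5 9 6 10 8 12)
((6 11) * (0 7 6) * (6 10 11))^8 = (11)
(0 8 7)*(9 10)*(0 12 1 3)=(0 8 7 12 1 3)(9 10)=[8, 3, 2, 0, 4, 5, 6, 12, 7, 10, 9, 11, 1]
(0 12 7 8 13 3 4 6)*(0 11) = (0 12 7 8 13 3 4 6 11) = [12, 1, 2, 4, 6, 5, 11, 8, 13, 9, 10, 0, 7, 3]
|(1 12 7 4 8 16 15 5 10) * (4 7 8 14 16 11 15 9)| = 28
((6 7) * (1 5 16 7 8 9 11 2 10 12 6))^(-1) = (1 7 16 5)(2 11 9 8 6 12 10)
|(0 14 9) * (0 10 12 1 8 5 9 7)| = |(0 14 7)(1 8 5 9 10 12)| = 6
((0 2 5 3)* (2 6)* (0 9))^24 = (9)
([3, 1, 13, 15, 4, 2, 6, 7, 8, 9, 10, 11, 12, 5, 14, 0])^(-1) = [15, 1, 5, 0, 4, 13, 6, 7, 8, 9, 10, 11, 12, 2, 14, 3]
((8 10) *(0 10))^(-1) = ((0 10 8))^(-1) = (0 8 10)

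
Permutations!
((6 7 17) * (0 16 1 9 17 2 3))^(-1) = (0 3 2 7 6 17 9 1 16)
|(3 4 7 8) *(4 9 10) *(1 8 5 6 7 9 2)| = 12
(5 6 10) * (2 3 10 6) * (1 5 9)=(1 5 2 3 10 9)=[0, 5, 3, 10, 4, 2, 6, 7, 8, 1, 9]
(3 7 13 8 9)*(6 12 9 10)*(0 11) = (0 11)(3 7 13 8 10 6 12 9) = [11, 1, 2, 7, 4, 5, 12, 13, 10, 3, 6, 0, 9, 8]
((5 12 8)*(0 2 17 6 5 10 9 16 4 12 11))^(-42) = ((0 2 17 6 5 11)(4 12 8 10 9 16))^(-42) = (17)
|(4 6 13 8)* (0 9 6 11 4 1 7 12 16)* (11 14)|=|(0 9 6 13 8 1 7 12 16)(4 14 11)|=9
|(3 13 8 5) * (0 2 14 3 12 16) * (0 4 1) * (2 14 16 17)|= 12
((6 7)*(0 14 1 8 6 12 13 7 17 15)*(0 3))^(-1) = ((0 14 1 8 6 17 15 3)(7 12 13))^(-1) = (0 3 15 17 6 8 1 14)(7 13 12)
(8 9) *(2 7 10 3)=[0, 1, 7, 2, 4, 5, 6, 10, 9, 8, 3]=(2 7 10 3)(8 9)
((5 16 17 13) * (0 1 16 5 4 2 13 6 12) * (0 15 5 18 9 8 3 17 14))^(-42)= ((0 1 16 14)(2 13 4)(3 17 6 12 15 5 18 9 8))^(-42)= (0 16)(1 14)(3 12 18)(5 8 6)(9 17 15)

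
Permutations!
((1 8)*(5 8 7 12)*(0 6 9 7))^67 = ((0 6 9 7 12 5 8 1))^67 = (0 7 8 6 12 1 9 5)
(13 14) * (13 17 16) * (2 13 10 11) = (2 13 14 17 16 10 11) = [0, 1, 13, 3, 4, 5, 6, 7, 8, 9, 11, 2, 12, 14, 17, 15, 10, 16]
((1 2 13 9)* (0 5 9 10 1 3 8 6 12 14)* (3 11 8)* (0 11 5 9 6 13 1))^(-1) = (0 10 13 8 11 14 12 6 5 9)(1 2)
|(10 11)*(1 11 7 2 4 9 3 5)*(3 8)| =10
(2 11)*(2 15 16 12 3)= (2 11 15 16 12 3)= [0, 1, 11, 2, 4, 5, 6, 7, 8, 9, 10, 15, 3, 13, 14, 16, 12]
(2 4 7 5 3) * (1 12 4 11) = (1 12 4 7 5 3 2 11) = [0, 12, 11, 2, 7, 3, 6, 5, 8, 9, 10, 1, 4]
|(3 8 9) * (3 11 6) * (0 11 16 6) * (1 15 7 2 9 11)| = 11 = |(0 1 15 7 2 9 16 6 3 8 11)|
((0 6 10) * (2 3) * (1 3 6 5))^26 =(0 6 3 5 10 2 1)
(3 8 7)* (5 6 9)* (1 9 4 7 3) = (1 9 5 6 4 7)(3 8) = [0, 9, 2, 8, 7, 6, 4, 1, 3, 5]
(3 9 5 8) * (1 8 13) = [0, 8, 2, 9, 4, 13, 6, 7, 3, 5, 10, 11, 12, 1] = (1 8 3 9 5 13)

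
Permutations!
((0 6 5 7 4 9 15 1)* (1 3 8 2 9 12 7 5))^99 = ((0 6 1)(2 9 15 3 8)(4 12 7))^99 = (2 8 3 15 9)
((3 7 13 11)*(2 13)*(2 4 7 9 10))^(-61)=((2 13 11 3 9 10)(4 7))^(-61)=(2 10 9 3 11 13)(4 7)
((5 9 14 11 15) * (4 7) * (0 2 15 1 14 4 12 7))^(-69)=(0 5)(2 9)(4 15)(7 12)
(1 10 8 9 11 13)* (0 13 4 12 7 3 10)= (0 13 1)(3 10 8 9 11 4 12 7)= [13, 0, 2, 10, 12, 5, 6, 3, 9, 11, 8, 4, 7, 1]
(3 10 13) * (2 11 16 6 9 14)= (2 11 16 6 9 14)(3 10 13)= [0, 1, 11, 10, 4, 5, 9, 7, 8, 14, 13, 16, 12, 3, 2, 15, 6]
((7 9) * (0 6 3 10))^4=((0 6 3 10)(7 9))^4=(10)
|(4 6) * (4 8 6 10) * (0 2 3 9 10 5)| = |(0 2 3 9 10 4 5)(6 8)| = 14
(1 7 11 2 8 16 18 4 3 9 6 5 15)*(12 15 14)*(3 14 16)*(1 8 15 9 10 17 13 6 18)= (1 7 11 2 15 8 3 10 17 13 6 5 16)(4 14 12 9 18)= [0, 7, 15, 10, 14, 16, 5, 11, 3, 18, 17, 2, 9, 6, 12, 8, 1, 13, 4]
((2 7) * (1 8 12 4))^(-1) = (1 4 12 8)(2 7)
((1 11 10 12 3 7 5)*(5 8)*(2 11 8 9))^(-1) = (1 5 8)(2 9 7 3 12 10 11)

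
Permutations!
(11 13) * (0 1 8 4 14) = (0 1 8 4 14)(11 13) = [1, 8, 2, 3, 14, 5, 6, 7, 4, 9, 10, 13, 12, 11, 0]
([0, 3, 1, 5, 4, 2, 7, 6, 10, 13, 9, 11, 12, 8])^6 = (1 5)(2 3)(8 9)(10 13)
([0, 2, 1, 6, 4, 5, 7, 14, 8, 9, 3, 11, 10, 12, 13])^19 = [0, 2, 1, 12, 4, 5, 10, 3, 8, 9, 13, 11, 14, 7, 6]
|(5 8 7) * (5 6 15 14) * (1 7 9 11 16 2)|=|(1 7 6 15 14 5 8 9 11 16 2)|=11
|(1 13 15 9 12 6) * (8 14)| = 6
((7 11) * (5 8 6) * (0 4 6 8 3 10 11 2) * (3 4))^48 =(11)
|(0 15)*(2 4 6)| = |(0 15)(2 4 6)| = 6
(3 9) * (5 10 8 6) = (3 9)(5 10 8 6) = [0, 1, 2, 9, 4, 10, 5, 7, 6, 3, 8]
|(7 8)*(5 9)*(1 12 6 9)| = |(1 12 6 9 5)(7 8)| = 10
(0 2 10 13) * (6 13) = (0 2 10 6 13) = [2, 1, 10, 3, 4, 5, 13, 7, 8, 9, 6, 11, 12, 0]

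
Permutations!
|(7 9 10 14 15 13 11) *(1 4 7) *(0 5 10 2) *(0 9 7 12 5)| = 18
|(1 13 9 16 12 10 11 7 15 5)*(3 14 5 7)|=10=|(1 13 9 16 12 10 11 3 14 5)(7 15)|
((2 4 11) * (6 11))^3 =((2 4 6 11))^3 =(2 11 6 4)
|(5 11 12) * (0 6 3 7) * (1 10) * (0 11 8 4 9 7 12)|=10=|(0 6 3 12 5 8 4 9 7 11)(1 10)|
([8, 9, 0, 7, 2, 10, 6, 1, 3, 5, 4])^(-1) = (0 2 4 10 5 9 1 7 3 8)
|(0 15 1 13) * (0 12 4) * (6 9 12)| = 8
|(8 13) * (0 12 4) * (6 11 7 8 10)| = |(0 12 4)(6 11 7 8 13 10)| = 6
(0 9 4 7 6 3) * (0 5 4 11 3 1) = [9, 0, 2, 5, 7, 4, 1, 6, 8, 11, 10, 3] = (0 9 11 3 5 4 7 6 1)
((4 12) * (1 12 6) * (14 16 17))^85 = ((1 12 4 6)(14 16 17))^85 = (1 12 4 6)(14 16 17)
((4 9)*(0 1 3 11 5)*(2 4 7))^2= (0 3 5 1 11)(2 9)(4 7)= ((0 1 3 11 5)(2 4 9 7))^2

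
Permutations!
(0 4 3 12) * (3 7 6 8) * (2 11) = (0 4 7 6 8 3 12)(2 11) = [4, 1, 11, 12, 7, 5, 8, 6, 3, 9, 10, 2, 0]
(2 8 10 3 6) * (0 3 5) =[3, 1, 8, 6, 4, 0, 2, 7, 10, 9, 5] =(0 3 6 2 8 10 5)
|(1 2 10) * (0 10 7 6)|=|(0 10 1 2 7 6)|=6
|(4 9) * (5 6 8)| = 6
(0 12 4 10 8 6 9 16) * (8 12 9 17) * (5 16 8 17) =(17)(0 9 8 6 5 16)(4 10 12) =[9, 1, 2, 3, 10, 16, 5, 7, 6, 8, 12, 11, 4, 13, 14, 15, 0, 17]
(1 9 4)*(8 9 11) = (1 11 8 9 4) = [0, 11, 2, 3, 1, 5, 6, 7, 9, 4, 10, 8]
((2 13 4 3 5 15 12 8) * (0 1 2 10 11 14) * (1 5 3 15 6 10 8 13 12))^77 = (0 14 11 10 6 5)(1 15 4 13 12 2)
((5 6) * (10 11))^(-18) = ((5 6)(10 11))^(-18) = (11)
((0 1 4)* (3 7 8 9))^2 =((0 1 4)(3 7 8 9))^2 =(0 4 1)(3 8)(7 9)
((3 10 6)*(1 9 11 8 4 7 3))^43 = (1 10 7 8 9 6 3 4 11)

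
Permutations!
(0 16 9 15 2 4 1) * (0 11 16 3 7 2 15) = [3, 11, 4, 7, 1, 5, 6, 2, 8, 0, 10, 16, 12, 13, 14, 15, 9] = (0 3 7 2 4 1 11 16 9)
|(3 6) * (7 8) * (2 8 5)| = |(2 8 7 5)(3 6)| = 4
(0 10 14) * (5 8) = [10, 1, 2, 3, 4, 8, 6, 7, 5, 9, 14, 11, 12, 13, 0] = (0 10 14)(5 8)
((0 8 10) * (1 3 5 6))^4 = ((0 8 10)(1 3 5 6))^4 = (0 8 10)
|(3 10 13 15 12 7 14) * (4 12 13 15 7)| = 6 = |(3 10 15 13 7 14)(4 12)|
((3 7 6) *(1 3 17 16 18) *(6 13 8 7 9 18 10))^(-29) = ((1 3 9 18)(6 17 16 10)(7 13 8))^(-29) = (1 18 9 3)(6 10 16 17)(7 13 8)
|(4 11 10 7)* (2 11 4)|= |(2 11 10 7)|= 4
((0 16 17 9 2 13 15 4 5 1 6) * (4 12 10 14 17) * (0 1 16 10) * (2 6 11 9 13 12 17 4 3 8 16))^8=(0 10 14 4 5 2 12)(3 16 8)(13 17 15)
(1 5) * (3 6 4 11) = [0, 5, 2, 6, 11, 1, 4, 7, 8, 9, 10, 3] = (1 5)(3 6 4 11)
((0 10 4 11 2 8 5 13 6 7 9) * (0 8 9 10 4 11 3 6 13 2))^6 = ((13)(0 4 3 6 7 10 11)(2 9 8 5))^6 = (13)(0 11 10 7 6 3 4)(2 8)(5 9)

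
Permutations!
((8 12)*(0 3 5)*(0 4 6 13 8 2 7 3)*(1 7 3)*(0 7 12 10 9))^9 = ((0 7 1 12 2 3 5 4 6 13 8 10 9))^9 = (0 13 3 7 8 5 1 10 4 12 9 6 2)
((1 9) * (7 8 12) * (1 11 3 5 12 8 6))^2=((1 9 11 3 5 12 7 6))^2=(1 11 5 7)(3 12 6 9)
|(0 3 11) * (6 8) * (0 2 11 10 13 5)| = |(0 3 10 13 5)(2 11)(6 8)| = 10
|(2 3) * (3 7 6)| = 4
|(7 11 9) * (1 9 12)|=|(1 9 7 11 12)|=5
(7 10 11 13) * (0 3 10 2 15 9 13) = [3, 1, 15, 10, 4, 5, 6, 2, 8, 13, 11, 0, 12, 7, 14, 9] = (0 3 10 11)(2 15 9 13 7)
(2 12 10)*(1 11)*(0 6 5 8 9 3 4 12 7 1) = (0 6 5 8 9 3 4 12 10 2 7 1 11) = [6, 11, 7, 4, 12, 8, 5, 1, 9, 3, 2, 0, 10]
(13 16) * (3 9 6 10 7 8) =(3 9 6 10 7 8)(13 16) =[0, 1, 2, 9, 4, 5, 10, 8, 3, 6, 7, 11, 12, 16, 14, 15, 13]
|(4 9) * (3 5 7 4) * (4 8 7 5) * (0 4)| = 4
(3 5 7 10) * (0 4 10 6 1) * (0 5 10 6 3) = (0 4 6 1 5 7 3 10) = [4, 5, 2, 10, 6, 7, 1, 3, 8, 9, 0]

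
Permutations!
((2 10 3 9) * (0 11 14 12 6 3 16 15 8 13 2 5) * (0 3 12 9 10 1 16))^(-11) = ((0 11 14 9 5 3 10)(1 16 15 8 13 2)(6 12))^(-11) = (0 9 10 14 3 11 5)(1 16 15 8 13 2)(6 12)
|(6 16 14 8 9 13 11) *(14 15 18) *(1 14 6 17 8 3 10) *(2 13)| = |(1 14 3 10)(2 13 11 17 8 9)(6 16 15 18)| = 12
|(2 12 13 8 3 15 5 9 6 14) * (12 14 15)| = 4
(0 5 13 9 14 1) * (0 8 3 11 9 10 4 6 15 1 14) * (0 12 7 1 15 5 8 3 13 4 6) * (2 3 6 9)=[8, 6, 3, 11, 0, 4, 5, 1, 13, 12, 9, 2, 7, 10, 14, 15]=(15)(0 8 13 10 9 12 7 1 6 5 4)(2 3 11)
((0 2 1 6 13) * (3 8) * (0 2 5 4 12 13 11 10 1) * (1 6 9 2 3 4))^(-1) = (0 2 9 1 5)(3 13 12 4 8)(6 10 11)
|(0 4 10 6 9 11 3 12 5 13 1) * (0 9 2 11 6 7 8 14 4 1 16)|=|(0 1 9 6 2 11 3 12 5 13 16)(4 10 7 8 14)|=55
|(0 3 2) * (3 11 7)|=|(0 11 7 3 2)|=5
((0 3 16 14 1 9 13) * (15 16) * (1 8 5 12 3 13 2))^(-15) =(0 13)(3 12 5 8 14 16 15)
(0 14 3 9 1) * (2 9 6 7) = (0 14 3 6 7 2 9 1) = [14, 0, 9, 6, 4, 5, 7, 2, 8, 1, 10, 11, 12, 13, 3]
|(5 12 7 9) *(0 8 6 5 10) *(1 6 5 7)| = |(0 8 5 12 1 6 7 9 10)| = 9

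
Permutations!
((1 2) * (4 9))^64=(9)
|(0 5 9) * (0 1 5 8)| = 6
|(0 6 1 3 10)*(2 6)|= 6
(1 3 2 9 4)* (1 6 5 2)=(1 3)(2 9 4 6 5)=[0, 3, 9, 1, 6, 2, 5, 7, 8, 4]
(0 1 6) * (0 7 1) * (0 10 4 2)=[10, 6, 0, 3, 2, 5, 7, 1, 8, 9, 4]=(0 10 4 2)(1 6 7)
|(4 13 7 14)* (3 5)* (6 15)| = 4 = |(3 5)(4 13 7 14)(6 15)|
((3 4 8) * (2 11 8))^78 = (2 3 11 4 8)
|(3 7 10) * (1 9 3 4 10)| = 4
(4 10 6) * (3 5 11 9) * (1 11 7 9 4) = (1 11 4 10 6)(3 5 7 9) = [0, 11, 2, 5, 10, 7, 1, 9, 8, 3, 6, 4]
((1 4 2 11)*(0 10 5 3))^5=((0 10 5 3)(1 4 2 11))^5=(0 10 5 3)(1 4 2 11)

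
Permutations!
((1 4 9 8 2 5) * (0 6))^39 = (0 6)(1 8)(2 4)(5 9)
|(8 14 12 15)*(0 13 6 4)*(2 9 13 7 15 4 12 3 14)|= 10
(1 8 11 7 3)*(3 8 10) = (1 10 3)(7 8 11) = [0, 10, 2, 1, 4, 5, 6, 8, 11, 9, 3, 7]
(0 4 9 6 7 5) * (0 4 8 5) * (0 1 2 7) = [8, 2, 7, 3, 9, 4, 0, 1, 5, 6] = (0 8 5 4 9 6)(1 2 7)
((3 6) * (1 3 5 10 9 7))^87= ((1 3 6 5 10 9 7))^87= (1 5 7 6 9 3 10)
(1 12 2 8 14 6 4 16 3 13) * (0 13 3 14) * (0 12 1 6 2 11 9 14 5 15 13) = (2 8 12 11 9 14)(4 16 5 15 13 6) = [0, 1, 8, 3, 16, 15, 4, 7, 12, 14, 10, 9, 11, 6, 2, 13, 5]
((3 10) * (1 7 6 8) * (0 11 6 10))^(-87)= (0 11 6 8 1 7 10 3)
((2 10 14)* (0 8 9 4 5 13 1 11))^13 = ((0 8 9 4 5 13 1 11)(2 10 14))^13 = (0 13 9 11 5 8 1 4)(2 10 14)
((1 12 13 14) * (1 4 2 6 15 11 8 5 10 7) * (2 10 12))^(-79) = (1 7 10 4 14 13 12 5 8 11 15 6 2)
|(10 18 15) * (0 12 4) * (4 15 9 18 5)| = |(0 12 15 10 5 4)(9 18)| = 6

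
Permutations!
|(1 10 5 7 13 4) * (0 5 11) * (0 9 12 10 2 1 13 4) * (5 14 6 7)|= |(0 14 6 7 4 13)(1 2)(9 12 10 11)|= 12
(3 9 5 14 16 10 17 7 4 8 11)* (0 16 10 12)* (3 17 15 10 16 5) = (0 5 14 16 12)(3 9)(4 8 11 17 7)(10 15) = [5, 1, 2, 9, 8, 14, 6, 4, 11, 3, 15, 17, 0, 13, 16, 10, 12, 7]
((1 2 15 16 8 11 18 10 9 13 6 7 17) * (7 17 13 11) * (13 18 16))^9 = (1 13)(2 6)(7 10 11 8 18 9 16)(15 17)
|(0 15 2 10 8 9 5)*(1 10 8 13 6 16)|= |(0 15 2 8 9 5)(1 10 13 6 16)|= 30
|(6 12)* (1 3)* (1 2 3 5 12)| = 4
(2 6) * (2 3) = [0, 1, 6, 2, 4, 5, 3] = (2 6 3)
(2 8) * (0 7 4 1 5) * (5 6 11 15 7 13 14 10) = (0 13 14 10 5)(1 6 11 15 7 4)(2 8) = [13, 6, 8, 3, 1, 0, 11, 4, 2, 9, 5, 15, 12, 14, 10, 7]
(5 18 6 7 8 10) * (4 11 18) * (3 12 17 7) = (3 12 17 7 8 10 5 4 11 18 6) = [0, 1, 2, 12, 11, 4, 3, 8, 10, 9, 5, 18, 17, 13, 14, 15, 16, 7, 6]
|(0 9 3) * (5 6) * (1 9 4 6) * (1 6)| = |(0 4 1 9 3)(5 6)| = 10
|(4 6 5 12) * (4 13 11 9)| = 7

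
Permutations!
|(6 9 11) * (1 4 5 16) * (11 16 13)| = 8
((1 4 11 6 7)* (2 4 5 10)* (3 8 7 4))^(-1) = (1 7 8 3 2 10 5)(4 6 11)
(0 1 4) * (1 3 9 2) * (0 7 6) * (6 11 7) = (0 3 9 2 1 4 6)(7 11) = [3, 4, 1, 9, 6, 5, 0, 11, 8, 2, 10, 7]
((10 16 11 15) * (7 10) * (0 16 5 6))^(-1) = ((0 16 11 15 7 10 5 6))^(-1) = (0 6 5 10 7 15 11 16)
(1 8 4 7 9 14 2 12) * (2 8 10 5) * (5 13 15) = [0, 10, 12, 3, 7, 2, 6, 9, 4, 14, 13, 11, 1, 15, 8, 5] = (1 10 13 15 5 2 12)(4 7 9 14 8)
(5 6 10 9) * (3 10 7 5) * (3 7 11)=(3 10 9 7 5 6 11)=[0, 1, 2, 10, 4, 6, 11, 5, 8, 7, 9, 3]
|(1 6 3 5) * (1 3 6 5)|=3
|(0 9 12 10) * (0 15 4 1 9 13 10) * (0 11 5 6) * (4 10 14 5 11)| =|(0 13 14 5 6)(1 9 12 4)(10 15)| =20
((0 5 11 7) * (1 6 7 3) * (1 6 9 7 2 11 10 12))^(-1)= (0 7 9 1 12 10 5)(2 6 3 11)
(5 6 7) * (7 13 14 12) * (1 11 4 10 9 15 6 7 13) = [0, 11, 2, 3, 10, 7, 1, 5, 8, 15, 9, 4, 13, 14, 12, 6] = (1 11 4 10 9 15 6)(5 7)(12 13 14)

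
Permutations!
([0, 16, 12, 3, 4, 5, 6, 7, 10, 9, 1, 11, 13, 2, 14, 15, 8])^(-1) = (1 10 8 16)(2 13 12)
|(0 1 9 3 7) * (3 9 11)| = 5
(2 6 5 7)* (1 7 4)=[0, 7, 6, 3, 1, 4, 5, 2]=(1 7 2 6 5 4)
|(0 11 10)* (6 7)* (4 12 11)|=10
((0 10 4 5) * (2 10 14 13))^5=(0 4 2 14 5 10 13)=((0 14 13 2 10 4 5))^5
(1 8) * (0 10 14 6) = (0 10 14 6)(1 8) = [10, 8, 2, 3, 4, 5, 0, 7, 1, 9, 14, 11, 12, 13, 6]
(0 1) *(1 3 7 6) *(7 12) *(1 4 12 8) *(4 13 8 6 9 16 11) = [3, 0, 2, 6, 12, 5, 13, 9, 1, 16, 10, 4, 7, 8, 14, 15, 11] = (0 3 6 13 8 1)(4 12 7 9 16 11)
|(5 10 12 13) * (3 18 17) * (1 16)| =12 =|(1 16)(3 18 17)(5 10 12 13)|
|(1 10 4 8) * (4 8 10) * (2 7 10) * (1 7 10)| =|(1 4 2 10 8 7)| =6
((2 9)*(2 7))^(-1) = ((2 9 7))^(-1) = (2 7 9)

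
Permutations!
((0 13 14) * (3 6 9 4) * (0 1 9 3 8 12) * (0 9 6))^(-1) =(0 3 6 1 14 13)(4 9 12 8)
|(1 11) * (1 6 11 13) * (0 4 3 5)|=4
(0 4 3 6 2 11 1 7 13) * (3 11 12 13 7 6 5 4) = (0 3 5 4 11 1 6 2 12 13) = [3, 6, 12, 5, 11, 4, 2, 7, 8, 9, 10, 1, 13, 0]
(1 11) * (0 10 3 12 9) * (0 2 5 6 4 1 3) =(0 10)(1 11 3 12 9 2 5 6 4) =[10, 11, 5, 12, 1, 6, 4, 7, 8, 2, 0, 3, 9]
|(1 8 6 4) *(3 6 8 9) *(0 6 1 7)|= 12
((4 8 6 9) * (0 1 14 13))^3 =(0 13 14 1)(4 9 6 8)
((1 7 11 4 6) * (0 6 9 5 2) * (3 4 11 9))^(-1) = ((11)(0 6 1 7 9 5 2)(3 4))^(-1) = (11)(0 2 5 9 7 1 6)(3 4)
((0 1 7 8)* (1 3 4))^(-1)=(0 8 7 1 4 3)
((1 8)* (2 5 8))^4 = ((1 2 5 8))^4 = (8)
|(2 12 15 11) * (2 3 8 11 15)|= |(15)(2 12)(3 8 11)|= 6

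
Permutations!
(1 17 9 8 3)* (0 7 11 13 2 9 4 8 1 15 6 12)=(0 7 11 13 2 9 1 17 4 8 3 15 6 12)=[7, 17, 9, 15, 8, 5, 12, 11, 3, 1, 10, 13, 0, 2, 14, 6, 16, 4]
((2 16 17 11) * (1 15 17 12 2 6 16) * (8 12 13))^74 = (1 6 12 17 13)(2 11 8 15 16)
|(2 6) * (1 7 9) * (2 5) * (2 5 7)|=5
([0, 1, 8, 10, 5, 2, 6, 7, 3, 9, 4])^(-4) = (2 3 4)(5 8 10)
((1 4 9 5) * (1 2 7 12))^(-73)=(1 2 4 7 9 12 5)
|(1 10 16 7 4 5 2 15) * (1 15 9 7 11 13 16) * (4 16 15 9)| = 6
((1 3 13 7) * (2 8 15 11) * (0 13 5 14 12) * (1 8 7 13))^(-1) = (0 12 14 5 3 1)(2 11 15 8 7)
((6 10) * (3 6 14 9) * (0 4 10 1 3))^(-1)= ((0 4 10 14 9)(1 3 6))^(-1)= (0 9 14 10 4)(1 6 3)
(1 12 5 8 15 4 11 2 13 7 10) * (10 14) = (1 12 5 8 15 4 11 2 13 7 14 10) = [0, 12, 13, 3, 11, 8, 6, 14, 15, 9, 1, 2, 5, 7, 10, 4]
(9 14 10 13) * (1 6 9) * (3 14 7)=[0, 6, 2, 14, 4, 5, 9, 3, 8, 7, 13, 11, 12, 1, 10]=(1 6 9 7 3 14 10 13)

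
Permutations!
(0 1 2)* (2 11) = (0 1 11 2) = [1, 11, 0, 3, 4, 5, 6, 7, 8, 9, 10, 2]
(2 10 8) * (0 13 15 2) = (0 13 15 2 10 8) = [13, 1, 10, 3, 4, 5, 6, 7, 0, 9, 8, 11, 12, 15, 14, 2]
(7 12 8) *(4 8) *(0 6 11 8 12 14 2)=(0 6 11 8 7 14 2)(4 12)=[6, 1, 0, 3, 12, 5, 11, 14, 7, 9, 10, 8, 4, 13, 2]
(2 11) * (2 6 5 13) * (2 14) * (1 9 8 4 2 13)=(1 9 8 4 2 11 6 5)(13 14)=[0, 9, 11, 3, 2, 1, 5, 7, 4, 8, 10, 6, 12, 14, 13]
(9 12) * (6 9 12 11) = (12)(6 9 11) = [0, 1, 2, 3, 4, 5, 9, 7, 8, 11, 10, 6, 12]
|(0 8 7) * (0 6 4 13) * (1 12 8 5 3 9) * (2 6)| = 12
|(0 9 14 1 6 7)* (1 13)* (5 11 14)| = 9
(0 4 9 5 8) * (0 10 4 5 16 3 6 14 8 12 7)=(0 5 12 7)(3 6 14 8 10 4 9 16)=[5, 1, 2, 6, 9, 12, 14, 0, 10, 16, 4, 11, 7, 13, 8, 15, 3]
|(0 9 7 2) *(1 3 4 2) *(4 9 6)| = |(0 6 4 2)(1 3 9 7)| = 4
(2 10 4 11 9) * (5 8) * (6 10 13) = [0, 1, 13, 3, 11, 8, 10, 7, 5, 2, 4, 9, 12, 6] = (2 13 6 10 4 11 9)(5 8)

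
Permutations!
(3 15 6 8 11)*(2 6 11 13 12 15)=(2 6 8 13 12 15 11 3)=[0, 1, 6, 2, 4, 5, 8, 7, 13, 9, 10, 3, 15, 12, 14, 11]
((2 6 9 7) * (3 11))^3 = ((2 6 9 7)(3 11))^3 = (2 7 9 6)(3 11)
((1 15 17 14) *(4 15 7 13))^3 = (1 4 14 13 17 7 15)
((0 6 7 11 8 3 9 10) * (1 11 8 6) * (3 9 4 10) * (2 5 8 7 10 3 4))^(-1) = (0 10 6 11 1)(2 3 4 9 8 5)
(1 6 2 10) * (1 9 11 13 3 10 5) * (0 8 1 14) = (0 8 1 6 2 5 14)(3 10 9 11 13) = [8, 6, 5, 10, 4, 14, 2, 7, 1, 11, 9, 13, 12, 3, 0]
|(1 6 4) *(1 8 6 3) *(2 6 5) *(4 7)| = |(1 3)(2 6 7 4 8 5)| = 6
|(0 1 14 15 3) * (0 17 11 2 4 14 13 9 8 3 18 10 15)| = 33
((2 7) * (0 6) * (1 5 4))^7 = ((0 6)(1 5 4)(2 7))^7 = (0 6)(1 5 4)(2 7)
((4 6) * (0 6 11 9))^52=((0 6 4 11 9))^52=(0 4 9 6 11)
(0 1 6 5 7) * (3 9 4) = [1, 6, 2, 9, 3, 7, 5, 0, 8, 4] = (0 1 6 5 7)(3 9 4)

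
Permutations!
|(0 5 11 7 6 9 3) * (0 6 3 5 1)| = 6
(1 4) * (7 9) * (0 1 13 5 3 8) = [1, 4, 2, 8, 13, 3, 6, 9, 0, 7, 10, 11, 12, 5] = (0 1 4 13 5 3 8)(7 9)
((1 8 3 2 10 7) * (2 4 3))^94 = ((1 8 2 10 7)(3 4))^94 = (1 7 10 2 8)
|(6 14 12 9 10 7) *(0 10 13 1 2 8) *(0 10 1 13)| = 10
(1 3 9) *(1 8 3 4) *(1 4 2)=[0, 2, 1, 9, 4, 5, 6, 7, 3, 8]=(1 2)(3 9 8)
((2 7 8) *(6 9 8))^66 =(2 7 6 9 8)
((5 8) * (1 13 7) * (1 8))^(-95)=((1 13 7 8 5))^(-95)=(13)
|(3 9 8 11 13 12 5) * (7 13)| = 8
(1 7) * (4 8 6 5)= [0, 7, 2, 3, 8, 4, 5, 1, 6]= (1 7)(4 8 6 5)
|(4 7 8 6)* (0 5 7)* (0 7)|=4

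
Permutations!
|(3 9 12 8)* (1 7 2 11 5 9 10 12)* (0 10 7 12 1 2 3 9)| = |(0 10 1 12 8 9 2 11 5)(3 7)| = 18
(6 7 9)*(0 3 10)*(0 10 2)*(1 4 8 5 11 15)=[3, 4, 0, 2, 8, 11, 7, 9, 5, 6, 10, 15, 12, 13, 14, 1]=(0 3 2)(1 4 8 5 11 15)(6 7 9)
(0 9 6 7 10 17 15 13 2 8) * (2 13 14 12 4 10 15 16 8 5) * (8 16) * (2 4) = (0 9 6 7 15 14 12 2 5 4 10 17 8) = [9, 1, 5, 3, 10, 4, 7, 15, 0, 6, 17, 11, 2, 13, 12, 14, 16, 8]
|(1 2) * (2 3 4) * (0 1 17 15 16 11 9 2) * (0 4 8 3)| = |(0 1)(2 17 15 16 11 9)(3 8)| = 6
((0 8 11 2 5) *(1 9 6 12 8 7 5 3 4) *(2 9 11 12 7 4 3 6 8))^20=((0 4 1 11 9 8 12 2 6 7 5))^20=(0 7 2 8 11 4 5 6 12 9 1)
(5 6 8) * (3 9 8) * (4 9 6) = (3 6)(4 9 8 5) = [0, 1, 2, 6, 9, 4, 3, 7, 5, 8]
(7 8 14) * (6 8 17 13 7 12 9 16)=[0, 1, 2, 3, 4, 5, 8, 17, 14, 16, 10, 11, 9, 7, 12, 15, 6, 13]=(6 8 14 12 9 16)(7 17 13)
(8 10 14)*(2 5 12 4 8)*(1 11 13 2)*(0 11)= (0 11 13 2 5 12 4 8 10 14 1)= [11, 0, 5, 3, 8, 12, 6, 7, 10, 9, 14, 13, 4, 2, 1]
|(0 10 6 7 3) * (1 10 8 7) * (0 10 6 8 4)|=|(0 4)(1 6)(3 10 8 7)|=4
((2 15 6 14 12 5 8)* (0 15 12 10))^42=(0 6 10 15 14)(2 5)(8 12)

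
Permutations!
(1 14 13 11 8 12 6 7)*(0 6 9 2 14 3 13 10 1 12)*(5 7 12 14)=[6, 3, 5, 13, 4, 7, 12, 14, 0, 2, 1, 8, 9, 11, 10]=(0 6 12 9 2 5 7 14 10 1 3 13 11 8)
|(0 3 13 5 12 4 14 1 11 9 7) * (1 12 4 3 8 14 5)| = |(0 8 14 12 3 13 1 11 9 7)(4 5)| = 10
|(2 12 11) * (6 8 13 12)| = 6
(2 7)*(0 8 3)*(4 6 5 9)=(0 8 3)(2 7)(4 6 5 9)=[8, 1, 7, 0, 6, 9, 5, 2, 3, 4]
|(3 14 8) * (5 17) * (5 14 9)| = |(3 9 5 17 14 8)| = 6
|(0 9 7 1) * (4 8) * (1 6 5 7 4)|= |(0 9 4 8 1)(5 7 6)|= 15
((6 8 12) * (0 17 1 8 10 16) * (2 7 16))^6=(0 10 1 7 12)(2 8 16 6 17)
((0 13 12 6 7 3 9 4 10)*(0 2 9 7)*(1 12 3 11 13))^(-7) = (0 1 12 6)(2 9 4 10)(3 7 11 13)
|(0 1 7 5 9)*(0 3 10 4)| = 8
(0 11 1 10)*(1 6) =(0 11 6 1 10) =[11, 10, 2, 3, 4, 5, 1, 7, 8, 9, 0, 6]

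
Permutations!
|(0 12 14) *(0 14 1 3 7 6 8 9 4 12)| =|(14)(1 3 7 6 8 9 4 12)| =8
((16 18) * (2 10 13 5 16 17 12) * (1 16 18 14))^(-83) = (1 16 14)(2 10 13 5 18 17 12)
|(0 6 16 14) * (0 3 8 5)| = |(0 6 16 14 3 8 5)| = 7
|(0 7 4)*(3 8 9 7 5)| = 7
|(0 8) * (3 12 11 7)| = |(0 8)(3 12 11 7)| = 4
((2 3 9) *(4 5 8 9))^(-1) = (2 9 8 5 4 3)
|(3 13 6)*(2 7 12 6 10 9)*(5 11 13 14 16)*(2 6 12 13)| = 11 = |(2 7 13 10 9 6 3 14 16 5 11)|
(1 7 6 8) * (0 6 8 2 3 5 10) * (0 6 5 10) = (0 5)(1 7 8)(2 3 10 6) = [5, 7, 3, 10, 4, 0, 2, 8, 1, 9, 6]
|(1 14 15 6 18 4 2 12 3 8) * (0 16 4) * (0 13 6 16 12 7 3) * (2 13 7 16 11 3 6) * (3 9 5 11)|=|(0 12)(1 14 15 3 8)(2 16 4 13)(5 11 9)(6 18 7)|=60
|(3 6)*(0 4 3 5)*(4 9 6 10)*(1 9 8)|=6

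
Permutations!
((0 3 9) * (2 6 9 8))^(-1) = ((0 3 8 2 6 9))^(-1) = (0 9 6 2 8 3)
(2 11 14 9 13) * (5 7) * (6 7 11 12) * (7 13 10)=(2 12 6 13)(5 11 14 9 10 7)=[0, 1, 12, 3, 4, 11, 13, 5, 8, 10, 7, 14, 6, 2, 9]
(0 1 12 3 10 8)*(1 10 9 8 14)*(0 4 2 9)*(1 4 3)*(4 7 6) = (0 10 14 7 6 4 2 9 8 3)(1 12) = [10, 12, 9, 0, 2, 5, 4, 6, 3, 8, 14, 11, 1, 13, 7]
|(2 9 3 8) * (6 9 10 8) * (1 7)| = |(1 7)(2 10 8)(3 6 9)| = 6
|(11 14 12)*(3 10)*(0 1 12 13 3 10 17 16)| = |(0 1 12 11 14 13 3 17 16)| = 9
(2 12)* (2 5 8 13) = (2 12 5 8 13) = [0, 1, 12, 3, 4, 8, 6, 7, 13, 9, 10, 11, 5, 2]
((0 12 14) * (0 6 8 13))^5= ((0 12 14 6 8 13))^5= (0 13 8 6 14 12)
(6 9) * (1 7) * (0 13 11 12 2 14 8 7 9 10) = [13, 9, 14, 3, 4, 5, 10, 1, 7, 6, 0, 12, 2, 11, 8] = (0 13 11 12 2 14 8 7 1 9 6 10)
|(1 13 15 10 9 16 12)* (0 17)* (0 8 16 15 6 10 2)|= 12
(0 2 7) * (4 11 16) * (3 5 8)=(0 2 7)(3 5 8)(4 11 16)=[2, 1, 7, 5, 11, 8, 6, 0, 3, 9, 10, 16, 12, 13, 14, 15, 4]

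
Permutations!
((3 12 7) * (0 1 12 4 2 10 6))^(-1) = (0 6 10 2 4 3 7 12 1)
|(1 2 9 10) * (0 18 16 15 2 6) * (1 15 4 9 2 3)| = |(0 18 16 4 9 10 15 3 1 6)| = 10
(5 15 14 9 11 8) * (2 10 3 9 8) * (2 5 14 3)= (2 10)(3 9 11 5 15)(8 14)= [0, 1, 10, 9, 4, 15, 6, 7, 14, 11, 2, 5, 12, 13, 8, 3]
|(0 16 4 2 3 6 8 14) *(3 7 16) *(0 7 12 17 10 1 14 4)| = 13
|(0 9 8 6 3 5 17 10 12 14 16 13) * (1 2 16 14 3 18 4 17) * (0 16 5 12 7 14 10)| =42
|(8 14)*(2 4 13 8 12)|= |(2 4 13 8 14 12)|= 6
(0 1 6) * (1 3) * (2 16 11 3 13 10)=(0 13 10 2 16 11 3 1 6)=[13, 6, 16, 1, 4, 5, 0, 7, 8, 9, 2, 3, 12, 10, 14, 15, 11]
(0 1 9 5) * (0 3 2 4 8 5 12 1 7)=(0 7)(1 9 12)(2 4 8 5 3)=[7, 9, 4, 2, 8, 3, 6, 0, 5, 12, 10, 11, 1]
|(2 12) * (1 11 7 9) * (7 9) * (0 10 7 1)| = 6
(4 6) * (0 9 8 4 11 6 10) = (0 9 8 4 10)(6 11) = [9, 1, 2, 3, 10, 5, 11, 7, 4, 8, 0, 6]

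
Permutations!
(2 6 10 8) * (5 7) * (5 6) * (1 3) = (1 3)(2 5 7 6 10 8) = [0, 3, 5, 1, 4, 7, 10, 6, 2, 9, 8]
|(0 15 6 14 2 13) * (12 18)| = |(0 15 6 14 2 13)(12 18)| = 6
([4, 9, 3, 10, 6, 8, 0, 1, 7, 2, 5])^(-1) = (0 6 4)(1 7 8 5 10 3 2 9)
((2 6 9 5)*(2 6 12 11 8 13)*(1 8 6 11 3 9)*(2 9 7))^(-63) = (13)(2 12 3 7)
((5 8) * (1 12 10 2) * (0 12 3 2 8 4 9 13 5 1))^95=((0 12 10 8 1 3 2)(4 9 13 5))^95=(0 1 12 3 10 2 8)(4 5 13 9)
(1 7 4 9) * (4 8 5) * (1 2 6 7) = (2 6 7 8 5 4 9) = [0, 1, 6, 3, 9, 4, 7, 8, 5, 2]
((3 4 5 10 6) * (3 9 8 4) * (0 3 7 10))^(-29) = ((0 3 7 10 6 9 8 4 5))^(-29) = (0 4 9 10 3 5 8 6 7)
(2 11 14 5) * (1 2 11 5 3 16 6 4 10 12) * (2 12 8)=(1 12)(2 5 11 14 3 16 6 4 10 8)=[0, 12, 5, 16, 10, 11, 4, 7, 2, 9, 8, 14, 1, 13, 3, 15, 6]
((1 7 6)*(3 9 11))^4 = ((1 7 6)(3 9 11))^4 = (1 7 6)(3 9 11)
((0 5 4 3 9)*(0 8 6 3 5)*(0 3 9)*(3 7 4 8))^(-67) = ((0 7 4 5 8 6 9 3))^(-67) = (0 6 4 3 8 7 9 5)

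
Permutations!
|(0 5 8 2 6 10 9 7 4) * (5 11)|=|(0 11 5 8 2 6 10 9 7 4)|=10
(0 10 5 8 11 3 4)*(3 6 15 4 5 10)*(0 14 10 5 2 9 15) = (0 3 2 9 15 4 14 10 5 8 11 6) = [3, 1, 9, 2, 14, 8, 0, 7, 11, 15, 5, 6, 12, 13, 10, 4]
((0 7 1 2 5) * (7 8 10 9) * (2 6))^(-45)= (10)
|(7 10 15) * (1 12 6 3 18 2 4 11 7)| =11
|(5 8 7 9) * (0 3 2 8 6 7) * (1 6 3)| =|(0 1 6 7 9 5 3 2 8)| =9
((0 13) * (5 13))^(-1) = (0 13 5)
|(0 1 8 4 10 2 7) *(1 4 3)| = 15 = |(0 4 10 2 7)(1 8 3)|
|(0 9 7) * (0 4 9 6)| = 6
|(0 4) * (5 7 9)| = |(0 4)(5 7 9)| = 6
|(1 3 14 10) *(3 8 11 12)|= 7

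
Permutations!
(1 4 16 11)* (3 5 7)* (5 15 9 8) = (1 4 16 11)(3 15 9 8 5 7) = [0, 4, 2, 15, 16, 7, 6, 3, 5, 8, 10, 1, 12, 13, 14, 9, 11]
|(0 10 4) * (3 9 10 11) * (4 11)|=4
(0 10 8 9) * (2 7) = (0 10 8 9)(2 7) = [10, 1, 7, 3, 4, 5, 6, 2, 9, 0, 8]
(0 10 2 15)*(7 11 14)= (0 10 2 15)(7 11 14)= [10, 1, 15, 3, 4, 5, 6, 11, 8, 9, 2, 14, 12, 13, 7, 0]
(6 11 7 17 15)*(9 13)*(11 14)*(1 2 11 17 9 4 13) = (1 2 11 7 9)(4 13)(6 14 17 15) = [0, 2, 11, 3, 13, 5, 14, 9, 8, 1, 10, 7, 12, 4, 17, 6, 16, 15]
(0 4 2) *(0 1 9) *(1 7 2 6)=(0 4 6 1 9)(2 7)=[4, 9, 7, 3, 6, 5, 1, 2, 8, 0]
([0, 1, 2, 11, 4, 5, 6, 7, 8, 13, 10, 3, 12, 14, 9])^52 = (9 13 14)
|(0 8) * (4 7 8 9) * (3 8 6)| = 7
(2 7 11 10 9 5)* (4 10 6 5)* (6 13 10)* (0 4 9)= (0 4 6 5 2 7 11 13 10)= [4, 1, 7, 3, 6, 2, 5, 11, 8, 9, 0, 13, 12, 10]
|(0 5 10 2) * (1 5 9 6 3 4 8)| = |(0 9 6 3 4 8 1 5 10 2)| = 10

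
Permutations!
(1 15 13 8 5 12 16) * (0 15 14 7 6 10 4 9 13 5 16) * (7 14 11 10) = (0 15 5 12)(1 11 10 4 9 13 8 16)(6 7) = [15, 11, 2, 3, 9, 12, 7, 6, 16, 13, 4, 10, 0, 8, 14, 5, 1]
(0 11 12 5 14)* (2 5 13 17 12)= (0 11 2 5 14)(12 13 17)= [11, 1, 5, 3, 4, 14, 6, 7, 8, 9, 10, 2, 13, 17, 0, 15, 16, 12]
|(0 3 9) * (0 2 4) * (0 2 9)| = |(9)(0 3)(2 4)| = 2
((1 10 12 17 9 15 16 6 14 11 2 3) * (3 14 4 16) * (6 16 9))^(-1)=((1 10 12 17 6 4 9 15 3)(2 14 11))^(-1)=(1 3 15 9 4 6 17 12 10)(2 11 14)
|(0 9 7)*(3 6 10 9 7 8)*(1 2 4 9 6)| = |(0 7)(1 2 4 9 8 3)(6 10)| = 6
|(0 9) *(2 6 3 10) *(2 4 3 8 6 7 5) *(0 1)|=6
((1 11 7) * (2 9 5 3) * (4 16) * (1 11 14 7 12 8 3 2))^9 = ((1 14 7 11 12 8 3)(2 9 5)(4 16))^9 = (1 7 12 3 14 11 8)(4 16)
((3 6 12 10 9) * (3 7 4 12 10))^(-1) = (3 12 4 7 9 10 6) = ((3 6 10 9 7 4 12))^(-1)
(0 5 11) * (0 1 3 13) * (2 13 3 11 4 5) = [2, 11, 13, 3, 5, 4, 6, 7, 8, 9, 10, 1, 12, 0] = (0 2 13)(1 11)(4 5)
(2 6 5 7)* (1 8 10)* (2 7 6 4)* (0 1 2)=(0 1 8 10 2 4)(5 6)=[1, 8, 4, 3, 0, 6, 5, 7, 10, 9, 2]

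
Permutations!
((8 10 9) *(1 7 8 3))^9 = ((1 7 8 10 9 3))^9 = (1 10)(3 8)(7 9)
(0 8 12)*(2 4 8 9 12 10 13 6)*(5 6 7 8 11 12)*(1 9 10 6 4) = (0 10 13 7 8 6 2 1 9 5 4 11 12) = [10, 9, 1, 3, 11, 4, 2, 8, 6, 5, 13, 12, 0, 7]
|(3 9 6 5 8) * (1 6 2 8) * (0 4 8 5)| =9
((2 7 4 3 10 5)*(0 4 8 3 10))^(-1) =((0 4 10 5 2 7 8 3))^(-1) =(0 3 8 7 2 5 10 4)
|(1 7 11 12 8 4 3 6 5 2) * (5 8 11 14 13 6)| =|(1 7 14 13 6 8 4 3 5 2)(11 12)| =10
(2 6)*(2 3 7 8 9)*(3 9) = (2 6 9)(3 7 8) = [0, 1, 6, 7, 4, 5, 9, 8, 3, 2]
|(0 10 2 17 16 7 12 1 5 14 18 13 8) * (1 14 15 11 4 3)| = |(0 10 2 17 16 7 12 14 18 13 8)(1 5 15 11 4 3)| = 66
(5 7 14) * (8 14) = (5 7 8 14) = [0, 1, 2, 3, 4, 7, 6, 8, 14, 9, 10, 11, 12, 13, 5]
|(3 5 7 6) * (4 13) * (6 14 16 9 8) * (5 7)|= 14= |(3 7 14 16 9 8 6)(4 13)|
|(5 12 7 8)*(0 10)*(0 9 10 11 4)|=12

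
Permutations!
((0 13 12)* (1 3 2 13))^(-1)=(0 12 13 2 3 1)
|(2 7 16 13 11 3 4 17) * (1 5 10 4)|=11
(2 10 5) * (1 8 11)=(1 8 11)(2 10 5)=[0, 8, 10, 3, 4, 2, 6, 7, 11, 9, 5, 1]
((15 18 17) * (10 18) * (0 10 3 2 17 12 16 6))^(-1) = ((0 10 18 12 16 6)(2 17 15 3))^(-1) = (0 6 16 12 18 10)(2 3 15 17)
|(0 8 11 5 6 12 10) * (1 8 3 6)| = |(0 3 6 12 10)(1 8 11 5)| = 20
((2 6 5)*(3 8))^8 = ((2 6 5)(3 8))^8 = (8)(2 5 6)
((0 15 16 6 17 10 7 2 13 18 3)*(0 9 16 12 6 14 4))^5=(0 10 3)(2 16 12)(4 17 18)(6 13 14)(7 9 15)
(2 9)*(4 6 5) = (2 9)(4 6 5) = [0, 1, 9, 3, 6, 4, 5, 7, 8, 2]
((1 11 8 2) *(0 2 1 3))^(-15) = (11)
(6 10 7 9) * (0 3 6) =(0 3 6 10 7 9) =[3, 1, 2, 6, 4, 5, 10, 9, 8, 0, 7]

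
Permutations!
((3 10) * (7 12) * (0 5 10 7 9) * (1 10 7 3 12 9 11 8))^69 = ((0 5 7 9)(1 10 12 11 8))^69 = (0 5 7 9)(1 8 11 12 10)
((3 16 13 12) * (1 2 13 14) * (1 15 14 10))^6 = (1 10 16 3 12 13 2)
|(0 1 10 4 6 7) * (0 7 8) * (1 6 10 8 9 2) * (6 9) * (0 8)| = |(0 9 2 1)(4 10)| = 4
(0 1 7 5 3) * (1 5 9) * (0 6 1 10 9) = (0 5 3 6 1 7)(9 10) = [5, 7, 2, 6, 4, 3, 1, 0, 8, 10, 9]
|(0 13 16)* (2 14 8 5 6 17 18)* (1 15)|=|(0 13 16)(1 15)(2 14 8 5 6 17 18)|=42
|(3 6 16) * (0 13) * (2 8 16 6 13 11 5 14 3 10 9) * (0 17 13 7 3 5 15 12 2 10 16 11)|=10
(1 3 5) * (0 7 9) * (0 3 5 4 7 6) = [6, 5, 2, 4, 7, 1, 0, 9, 8, 3] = (0 6)(1 5)(3 4 7 9)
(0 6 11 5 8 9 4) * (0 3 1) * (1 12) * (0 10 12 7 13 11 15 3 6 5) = (0 5 8 9 4 6 15 3 7 13 11)(1 10 12) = [5, 10, 2, 7, 6, 8, 15, 13, 9, 4, 12, 0, 1, 11, 14, 3]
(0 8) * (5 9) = [8, 1, 2, 3, 4, 9, 6, 7, 0, 5] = (0 8)(5 9)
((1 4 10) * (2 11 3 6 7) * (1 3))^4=(1 6)(2 10)(3 11)(4 7)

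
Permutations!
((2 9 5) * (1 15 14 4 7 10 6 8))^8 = (15)(2 5 9)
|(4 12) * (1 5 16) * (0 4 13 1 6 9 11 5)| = 5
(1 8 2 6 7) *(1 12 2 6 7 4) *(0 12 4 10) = [12, 8, 7, 3, 1, 5, 10, 4, 6, 9, 0, 11, 2] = (0 12 2 7 4 1 8 6 10)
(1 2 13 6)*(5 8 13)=(1 2 5 8 13 6)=[0, 2, 5, 3, 4, 8, 1, 7, 13, 9, 10, 11, 12, 6]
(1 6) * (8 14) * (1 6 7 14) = (1 7 14 8) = [0, 7, 2, 3, 4, 5, 6, 14, 1, 9, 10, 11, 12, 13, 8]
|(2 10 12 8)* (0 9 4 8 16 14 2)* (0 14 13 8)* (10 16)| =30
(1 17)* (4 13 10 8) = (1 17)(4 13 10 8) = [0, 17, 2, 3, 13, 5, 6, 7, 4, 9, 8, 11, 12, 10, 14, 15, 16, 1]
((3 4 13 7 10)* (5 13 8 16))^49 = (3 4 8 16 5 13 7 10)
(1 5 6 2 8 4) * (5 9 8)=(1 9 8 4)(2 5 6)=[0, 9, 5, 3, 1, 6, 2, 7, 4, 8]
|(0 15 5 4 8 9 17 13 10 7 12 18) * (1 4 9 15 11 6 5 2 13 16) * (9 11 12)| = |(0 12 18)(1 4 8 15 2 13 10 7 9 17 16)(5 11 6)| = 33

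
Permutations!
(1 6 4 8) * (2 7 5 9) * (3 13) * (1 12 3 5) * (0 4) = (0 4 8 12 3 13 5 9 2 7 1 6) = [4, 6, 7, 13, 8, 9, 0, 1, 12, 2, 10, 11, 3, 5]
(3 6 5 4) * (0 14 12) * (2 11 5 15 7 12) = (0 14 2 11 5 4 3 6 15 7 12) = [14, 1, 11, 6, 3, 4, 15, 12, 8, 9, 10, 5, 0, 13, 2, 7]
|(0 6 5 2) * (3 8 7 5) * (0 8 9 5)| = |(0 6 3 9 5 2 8 7)| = 8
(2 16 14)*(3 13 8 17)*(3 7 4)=(2 16 14)(3 13 8 17 7 4)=[0, 1, 16, 13, 3, 5, 6, 4, 17, 9, 10, 11, 12, 8, 2, 15, 14, 7]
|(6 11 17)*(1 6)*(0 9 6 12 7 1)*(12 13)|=|(0 9 6 11 17)(1 13 12 7)|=20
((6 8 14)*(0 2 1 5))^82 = ((0 2 1 5)(6 8 14))^82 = (0 1)(2 5)(6 8 14)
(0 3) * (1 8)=[3, 8, 2, 0, 4, 5, 6, 7, 1]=(0 3)(1 8)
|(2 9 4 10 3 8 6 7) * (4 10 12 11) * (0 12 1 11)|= 42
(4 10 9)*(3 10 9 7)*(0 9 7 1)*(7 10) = (0 9 4 10 1)(3 7) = [9, 0, 2, 7, 10, 5, 6, 3, 8, 4, 1]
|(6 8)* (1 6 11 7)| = |(1 6 8 11 7)| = 5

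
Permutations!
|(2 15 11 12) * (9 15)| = 5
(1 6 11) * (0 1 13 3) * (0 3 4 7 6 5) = [1, 5, 2, 3, 7, 0, 11, 6, 8, 9, 10, 13, 12, 4] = (0 1 5)(4 7 6 11 13)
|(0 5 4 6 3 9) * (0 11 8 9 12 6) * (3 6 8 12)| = |(0 5 4)(8 9 11 12)| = 12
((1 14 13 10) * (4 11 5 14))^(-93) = ((1 4 11 5 14 13 10))^(-93) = (1 13 5 4 10 14 11)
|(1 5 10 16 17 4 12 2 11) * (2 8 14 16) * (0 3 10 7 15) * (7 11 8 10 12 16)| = |(0 3 12 10 2 8 14 7 15)(1 5 11)(4 16 17)| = 9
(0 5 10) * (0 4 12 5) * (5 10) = (4 12 10) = [0, 1, 2, 3, 12, 5, 6, 7, 8, 9, 4, 11, 10]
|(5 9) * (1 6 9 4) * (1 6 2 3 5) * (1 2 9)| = 7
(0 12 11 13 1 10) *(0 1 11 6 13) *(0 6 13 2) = (0 12 13 11 6 2)(1 10) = [12, 10, 0, 3, 4, 5, 2, 7, 8, 9, 1, 6, 13, 11]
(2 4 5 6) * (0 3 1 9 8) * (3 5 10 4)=(0 5 6 2 3 1 9 8)(4 10)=[5, 9, 3, 1, 10, 6, 2, 7, 0, 8, 4]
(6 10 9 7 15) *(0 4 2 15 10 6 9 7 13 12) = [4, 1, 15, 3, 2, 5, 6, 10, 8, 13, 7, 11, 0, 12, 14, 9] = (0 4 2 15 9 13 12)(7 10)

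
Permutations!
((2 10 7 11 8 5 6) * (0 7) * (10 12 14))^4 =((0 7 11 8 5 6 2 12 14 10))^4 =(0 5 14 11 2)(6 10 8 12 7)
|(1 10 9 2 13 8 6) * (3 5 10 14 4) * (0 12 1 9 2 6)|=22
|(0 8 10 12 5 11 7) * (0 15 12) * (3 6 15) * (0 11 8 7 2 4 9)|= |(0 7 3 6 15 12 5 8 10 11 2 4 9)|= 13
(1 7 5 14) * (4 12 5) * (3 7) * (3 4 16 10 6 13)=(1 4 12 5 14)(3 7 16 10 6 13)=[0, 4, 2, 7, 12, 14, 13, 16, 8, 9, 6, 11, 5, 3, 1, 15, 10]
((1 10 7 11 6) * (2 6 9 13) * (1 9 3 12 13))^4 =((1 10 7 11 3 12 13 2 6 9))^4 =(1 3 6 7 13)(2 10 12 9 11)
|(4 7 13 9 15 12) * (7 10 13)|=|(4 10 13 9 15 12)|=6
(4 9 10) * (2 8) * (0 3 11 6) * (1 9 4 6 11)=(11)(0 3 1 9 10 6)(2 8)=[3, 9, 8, 1, 4, 5, 0, 7, 2, 10, 6, 11]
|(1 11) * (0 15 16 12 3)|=10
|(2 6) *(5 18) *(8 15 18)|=4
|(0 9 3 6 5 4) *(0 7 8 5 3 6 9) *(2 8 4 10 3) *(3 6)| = |(2 8 5 10 6)(3 9)(4 7)| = 10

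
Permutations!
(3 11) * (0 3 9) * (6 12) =[3, 1, 2, 11, 4, 5, 12, 7, 8, 0, 10, 9, 6] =(0 3 11 9)(6 12)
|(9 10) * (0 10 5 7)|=|(0 10 9 5 7)|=5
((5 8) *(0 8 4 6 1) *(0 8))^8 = ((1 8 5 4 6))^8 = (1 4 8 6 5)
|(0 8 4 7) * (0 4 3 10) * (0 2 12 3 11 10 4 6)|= 10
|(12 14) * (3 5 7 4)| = |(3 5 7 4)(12 14)| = 4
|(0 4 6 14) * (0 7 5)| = 6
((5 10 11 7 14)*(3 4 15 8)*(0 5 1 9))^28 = ((0 5 10 11 7 14 1 9)(3 4 15 8))^28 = (15)(0 7)(1 10)(5 14)(9 11)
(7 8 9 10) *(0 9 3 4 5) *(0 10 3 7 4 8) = (0 9 3 8 7)(4 5 10) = [9, 1, 2, 8, 5, 10, 6, 0, 7, 3, 4]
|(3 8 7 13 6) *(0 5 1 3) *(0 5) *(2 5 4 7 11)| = 12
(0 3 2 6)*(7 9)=(0 3 2 6)(7 9)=[3, 1, 6, 2, 4, 5, 0, 9, 8, 7]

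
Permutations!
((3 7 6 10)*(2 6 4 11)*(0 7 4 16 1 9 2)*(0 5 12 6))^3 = (0 1)(2 16)(3 5 10 11 6 4 12)(7 9)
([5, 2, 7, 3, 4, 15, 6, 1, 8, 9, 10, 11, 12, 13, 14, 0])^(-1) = (0 15 5)(1 7 2)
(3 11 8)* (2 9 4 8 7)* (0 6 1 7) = (0 6 1 7 2 9 4 8 3 11) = [6, 7, 9, 11, 8, 5, 1, 2, 3, 4, 10, 0]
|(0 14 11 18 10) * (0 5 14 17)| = 10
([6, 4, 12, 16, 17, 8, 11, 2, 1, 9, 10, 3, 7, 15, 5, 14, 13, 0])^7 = [14, 16, 12, 1, 13, 11, 5, 2, 3, 9, 10, 8, 7, 17, 6, 0, 4, 15]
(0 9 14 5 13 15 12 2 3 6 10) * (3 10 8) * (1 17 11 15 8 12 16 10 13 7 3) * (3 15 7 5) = (0 9 14 3 6 12 2 13 8 1 17 11 7 15 16 10) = [9, 17, 13, 6, 4, 5, 12, 15, 1, 14, 0, 7, 2, 8, 3, 16, 10, 11]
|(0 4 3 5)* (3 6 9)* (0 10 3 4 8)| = 6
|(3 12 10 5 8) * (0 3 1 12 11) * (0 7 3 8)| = 6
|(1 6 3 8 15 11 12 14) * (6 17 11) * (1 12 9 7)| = |(1 17 11 9 7)(3 8 15 6)(12 14)| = 20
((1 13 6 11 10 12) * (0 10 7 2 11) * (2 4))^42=(13)(2 7)(4 11)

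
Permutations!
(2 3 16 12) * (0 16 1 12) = [16, 12, 3, 1, 4, 5, 6, 7, 8, 9, 10, 11, 2, 13, 14, 15, 0] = (0 16)(1 12 2 3)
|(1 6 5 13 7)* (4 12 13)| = 7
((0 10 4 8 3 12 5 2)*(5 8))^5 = (3 8 12)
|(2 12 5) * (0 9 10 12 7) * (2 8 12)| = 15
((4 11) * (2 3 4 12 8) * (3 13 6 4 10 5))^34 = (2 8 12 11 4 6 13)(3 10 5)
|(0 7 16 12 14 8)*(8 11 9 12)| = 4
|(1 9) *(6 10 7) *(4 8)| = 6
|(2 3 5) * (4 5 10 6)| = 6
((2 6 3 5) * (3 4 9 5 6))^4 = (2 9 6)(3 5 4)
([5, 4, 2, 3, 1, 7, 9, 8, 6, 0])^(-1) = [9, 4, 2, 3, 1, 0, 8, 5, 7, 6]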